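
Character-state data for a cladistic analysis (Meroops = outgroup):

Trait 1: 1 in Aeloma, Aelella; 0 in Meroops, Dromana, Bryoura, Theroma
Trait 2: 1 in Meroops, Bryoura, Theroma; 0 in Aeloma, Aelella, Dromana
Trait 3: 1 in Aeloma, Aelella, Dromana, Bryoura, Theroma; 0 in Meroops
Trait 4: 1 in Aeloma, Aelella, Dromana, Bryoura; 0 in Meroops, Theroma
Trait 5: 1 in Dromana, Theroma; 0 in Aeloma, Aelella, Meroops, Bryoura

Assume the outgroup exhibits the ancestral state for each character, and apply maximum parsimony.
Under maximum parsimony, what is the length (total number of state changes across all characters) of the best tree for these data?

6

Character polarity is set by the outgroup: the derived state is whichever differs from the outgroup's state, so for Trait 2 the derived state is '0', and for the remaining characters it is '1'.
Trait 1: derived state '1' in Aelella and Aeloma only — synapomorphy for {Aelella, Aeloma}.
Trait 2 (derived state '0') is shared by Aelella, Aeloma, and Dromana — a synapomorphy uniting that clade.
All ingroup taxa share the derived state '1' for Trait 3; it defines the ingroup but does not resolve relationships within it.
Trait 4: derived state '1' in Aelella, Aeloma, Bryoura, and Dromana only — synapomorphy for {Aelella, Aeloma, Bryoura, Dromana}.
Trait 5 (state '1') occurs in Dromana and Theroma but conflicts with the nesting implied by the other characters — most parsimoniously interpreted as homoplasy.
Most parsimonious ingroup topology: ((((Aeloma,Aelella),Dromana),Bryoura),Theroma).
Changes per character on this tree: Trait 1: 1; Trait 2: 1; Trait 3: 1; Trait 4: 1; Trait 5: 2.
Total = 6.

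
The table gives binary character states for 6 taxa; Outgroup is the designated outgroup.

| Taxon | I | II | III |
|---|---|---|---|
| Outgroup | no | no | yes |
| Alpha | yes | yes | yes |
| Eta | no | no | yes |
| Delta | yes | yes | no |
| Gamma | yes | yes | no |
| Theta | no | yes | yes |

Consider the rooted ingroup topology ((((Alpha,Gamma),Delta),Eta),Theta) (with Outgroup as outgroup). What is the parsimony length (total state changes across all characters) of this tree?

5

Map each character onto ((((Alpha,Gamma),Delta),Eta),Theta) (rooted by Outgroup) and count the minimum state changes it requires (Fitch parsimony):
I: 1; II: 2; III: 2.
Total tree length = 5.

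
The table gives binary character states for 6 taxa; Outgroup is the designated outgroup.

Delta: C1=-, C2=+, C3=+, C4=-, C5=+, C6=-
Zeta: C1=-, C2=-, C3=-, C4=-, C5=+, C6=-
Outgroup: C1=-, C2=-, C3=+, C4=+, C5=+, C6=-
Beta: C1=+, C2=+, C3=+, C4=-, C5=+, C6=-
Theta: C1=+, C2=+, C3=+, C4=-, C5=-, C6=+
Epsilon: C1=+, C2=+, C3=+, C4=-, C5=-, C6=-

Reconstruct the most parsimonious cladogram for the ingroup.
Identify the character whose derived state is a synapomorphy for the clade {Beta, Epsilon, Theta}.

Character polarity is set by the outgroup: the derived state is whichever differs from the outgroup's state, so for C3, C4, C5 the derived state is '-', and for the remaining characters it is '+'.
Only Beta, Epsilon, and Theta show the derived state '+' for C1, supporting them as a clade.
C2 (derived state '+') is shared by Beta, Delta, Epsilon, and Theta — a synapomorphy uniting that clade.
C3: derived state '-' in Zeta only — an autapomorphy, so it tells us nothing about relationships among taxa.
C4 (derived state '-') is shared by all ingroup taxa — unites the whole ingroup.
C5 (derived state '-') is shared by Epsilon and Theta — a synapomorphy uniting that clade.
C6: derived state '+' in Theta only — an autapomorphy, so it tells us nothing about relationships among taxa.
Most parsimonious ingroup topology: ((Delta,((Theta,Epsilon),Beta)),Zeta).
The clade {Beta, Epsilon, Theta} is supported by C1: its derived state '+' occurs in exactly those taxa and in no other taxon (including the outgroup).

C1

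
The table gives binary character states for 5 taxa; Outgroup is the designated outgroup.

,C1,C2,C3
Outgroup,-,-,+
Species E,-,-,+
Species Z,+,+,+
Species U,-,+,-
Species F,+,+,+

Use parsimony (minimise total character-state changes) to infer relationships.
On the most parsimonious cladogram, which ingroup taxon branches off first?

Character polarity is set by the outgroup: the derived state is whichever differs from the outgroup's state, so for C3 the derived state is '-', and for the remaining characters it is '+'.
Only Species F and Species Z show the derived state '+' for C1, supporting them as a clade.
Only Species F, Species U, and Species Z show the derived state '+' for C2, supporting them as a clade.
C3 (derived state '-') is unique to Species U (autapomorphy; uninformative for grouping).
Most parsimonious ingroup topology: (Species E,((Species Z,Species F),Species U)).
Species E is sister to the clade containing all other ingroup taxa, so it is the earliest-diverging (most basal) ingroup lineage.

Species E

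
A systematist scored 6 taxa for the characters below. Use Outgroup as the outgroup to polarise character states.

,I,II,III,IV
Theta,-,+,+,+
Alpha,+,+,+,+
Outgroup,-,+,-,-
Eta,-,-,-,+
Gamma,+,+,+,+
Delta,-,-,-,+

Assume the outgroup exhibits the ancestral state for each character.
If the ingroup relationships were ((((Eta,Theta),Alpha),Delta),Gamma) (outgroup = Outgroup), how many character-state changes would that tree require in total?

8

Map each character onto ((((Eta,Theta),Alpha),Delta),Gamma) (rooted by Outgroup) and count the minimum state changes it requires (Fitch parsimony):
I: 2; II: 2; III: 3; IV: 1.
Total tree length = 8.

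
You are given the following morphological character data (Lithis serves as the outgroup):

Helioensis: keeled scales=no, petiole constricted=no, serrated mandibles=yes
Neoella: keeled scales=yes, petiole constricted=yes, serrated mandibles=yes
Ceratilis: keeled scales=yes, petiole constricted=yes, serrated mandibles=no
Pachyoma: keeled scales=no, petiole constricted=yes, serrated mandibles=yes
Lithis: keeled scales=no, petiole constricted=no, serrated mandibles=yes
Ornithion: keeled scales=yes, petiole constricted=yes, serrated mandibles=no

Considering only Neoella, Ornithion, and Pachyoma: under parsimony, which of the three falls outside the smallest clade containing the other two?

Character polarity is set by the outgroup: the derived state is whichever differs from the outgroup's state, so for serrated mandibles the derived state is 'no', and for the remaining characters it is 'yes'.
Only Ceratilis, Neoella, and Ornithion show the derived state 'yes' for keeled scales, supporting them as a clade.
Only Ceratilis, Neoella, Ornithion, and Pachyoma show the derived state 'yes' for petiole constricted, supporting them as a clade.
serrated mandibles (derived state 'no') is shared by Ceratilis and Ornithion — a synapomorphy uniting that clade.
Most parsimonious ingroup topology: ((((Ceratilis,Ornithion),Neoella),Pachyoma),Helioensis).
Neoella and Ornithion share a more recent common ancestor with each other than either does with Pachyoma, so Pachyoma is the least closely related of the three.

Pachyoma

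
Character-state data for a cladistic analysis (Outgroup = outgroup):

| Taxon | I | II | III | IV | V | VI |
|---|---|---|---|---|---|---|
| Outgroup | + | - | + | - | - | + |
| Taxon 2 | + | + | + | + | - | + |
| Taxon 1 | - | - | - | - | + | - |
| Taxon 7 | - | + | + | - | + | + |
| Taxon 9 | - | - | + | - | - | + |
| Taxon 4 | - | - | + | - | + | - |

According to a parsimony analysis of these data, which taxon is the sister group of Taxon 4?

Character polarity is set by the outgroup: the derived state is whichever differs from the outgroup's state, so for I, III, VI the derived state is '-', and for the remaining characters it is '+'.
Only Taxon 1, Taxon 4, Taxon 7, and Taxon 9 show the derived state '-' for I, supporting them as a clade.
II groups Taxon 2 and Taxon 7, which is incompatible with the clades supported by the remaining characters; treating it as convergent (homoplasy) costs fewer steps than any alternative tree.
III: derived state '-' in Taxon 1 only — an autapomorphy, so it tells us nothing about relationships among taxa.
IV: derived state '+' in Taxon 2 only — an autapomorphy, so it tells us nothing about relationships among taxa.
Only Taxon 1, Taxon 4, and Taxon 7 show the derived state '+' for V, supporting them as a clade.
VI (derived state '-') is shared by Taxon 1 and Taxon 4 — a synapomorphy uniting that clade.
Most parsimonious ingroup topology: (Taxon 2,(((Taxon 1,Taxon 4),Taxon 7),Taxon 9)).
Taxon 4 and Taxon 1 form a cherry on this tree, so they are sister taxa.

Taxon 1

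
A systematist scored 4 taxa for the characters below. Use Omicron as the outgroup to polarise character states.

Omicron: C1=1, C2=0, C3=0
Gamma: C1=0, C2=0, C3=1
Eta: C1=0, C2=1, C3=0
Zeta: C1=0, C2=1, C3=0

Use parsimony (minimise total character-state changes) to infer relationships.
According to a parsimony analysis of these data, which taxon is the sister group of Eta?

Zeta

Character polarity is set by the outgroup: the derived state is whichever differs from the outgroup's state, so for C1 the derived state is '0', and for the remaining characters it is '1'.
C1 (derived state '0') is shared by all ingroup taxa — unites the whole ingroup.
C2: derived state '1' in Eta and Zeta only — synapomorphy for {Eta, Zeta}.
C3: derived state '1' in Gamma only — an autapomorphy, so it tells us nothing about relationships among taxa.
Most parsimonious ingroup topology: (Gamma,(Eta,Zeta)).
Eta and Zeta form a cherry on this tree, so they are sister taxa.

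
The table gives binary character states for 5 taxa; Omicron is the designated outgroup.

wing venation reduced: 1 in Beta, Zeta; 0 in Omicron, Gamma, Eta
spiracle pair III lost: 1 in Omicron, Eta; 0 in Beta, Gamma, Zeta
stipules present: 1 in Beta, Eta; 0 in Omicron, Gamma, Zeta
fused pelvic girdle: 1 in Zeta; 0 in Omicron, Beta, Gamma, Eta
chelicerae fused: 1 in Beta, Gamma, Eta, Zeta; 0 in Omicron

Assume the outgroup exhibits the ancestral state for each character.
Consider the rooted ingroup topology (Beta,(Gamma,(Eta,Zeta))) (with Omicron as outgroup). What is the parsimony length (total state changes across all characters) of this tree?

Map each character onto (Beta,(Gamma,(Eta,Zeta))) (rooted by Omicron) and count the minimum state changes it requires (Fitch parsimony):
wing venation reduced: 2; spiracle pair III lost: 2; stipules present: 2; fused pelvic girdle: 1; chelicerae fused: 1.
Total tree length = 8.

8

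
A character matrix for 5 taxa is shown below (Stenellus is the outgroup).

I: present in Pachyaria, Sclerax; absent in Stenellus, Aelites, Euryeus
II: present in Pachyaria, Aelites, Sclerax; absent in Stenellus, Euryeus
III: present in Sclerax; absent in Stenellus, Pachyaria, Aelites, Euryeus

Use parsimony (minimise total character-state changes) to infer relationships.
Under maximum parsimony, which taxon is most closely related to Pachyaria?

Sclerax

The outgroup has state 'absent' for every character, so 'present' is the derived state throughout.
Only Pachyaria and Sclerax show the derived state 'present' for I, supporting them as a clade.
Only Aelites, Pachyaria, and Sclerax show the derived state 'present' for II, supporting them as a clade.
III (derived state 'present') is unique to Sclerax (autapomorphy; uninformative for grouping).
Most parsimonious ingroup topology: (((Pachyaria,Sclerax),Aelites),Euryeus).
Pachyaria and Sclerax form a cherry on this tree, so they are sister taxa.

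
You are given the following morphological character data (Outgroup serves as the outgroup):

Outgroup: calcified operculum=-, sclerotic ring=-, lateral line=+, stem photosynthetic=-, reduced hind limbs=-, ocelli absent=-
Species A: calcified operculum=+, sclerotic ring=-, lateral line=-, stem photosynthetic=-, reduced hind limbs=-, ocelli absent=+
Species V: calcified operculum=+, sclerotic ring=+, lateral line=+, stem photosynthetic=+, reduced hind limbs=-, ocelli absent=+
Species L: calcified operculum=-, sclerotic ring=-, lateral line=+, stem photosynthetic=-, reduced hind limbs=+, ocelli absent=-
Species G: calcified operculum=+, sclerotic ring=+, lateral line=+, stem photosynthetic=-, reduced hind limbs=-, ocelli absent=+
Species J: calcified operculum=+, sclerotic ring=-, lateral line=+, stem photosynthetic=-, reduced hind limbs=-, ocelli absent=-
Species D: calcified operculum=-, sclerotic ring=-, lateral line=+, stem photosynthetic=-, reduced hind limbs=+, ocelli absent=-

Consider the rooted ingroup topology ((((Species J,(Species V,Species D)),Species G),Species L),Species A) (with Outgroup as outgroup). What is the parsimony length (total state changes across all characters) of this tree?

Map each character onto ((((Species J,(Species V,Species D)),Species G),Species L),Species A) (rooted by Outgroup) and count the minimum state changes it requires (Fitch parsimony):
calcified operculum: 3; sclerotic ring: 2; lateral line: 1; stem photosynthetic: 1; reduced hind limbs: 2; ocelli absent: 3.
Total tree length = 12.

12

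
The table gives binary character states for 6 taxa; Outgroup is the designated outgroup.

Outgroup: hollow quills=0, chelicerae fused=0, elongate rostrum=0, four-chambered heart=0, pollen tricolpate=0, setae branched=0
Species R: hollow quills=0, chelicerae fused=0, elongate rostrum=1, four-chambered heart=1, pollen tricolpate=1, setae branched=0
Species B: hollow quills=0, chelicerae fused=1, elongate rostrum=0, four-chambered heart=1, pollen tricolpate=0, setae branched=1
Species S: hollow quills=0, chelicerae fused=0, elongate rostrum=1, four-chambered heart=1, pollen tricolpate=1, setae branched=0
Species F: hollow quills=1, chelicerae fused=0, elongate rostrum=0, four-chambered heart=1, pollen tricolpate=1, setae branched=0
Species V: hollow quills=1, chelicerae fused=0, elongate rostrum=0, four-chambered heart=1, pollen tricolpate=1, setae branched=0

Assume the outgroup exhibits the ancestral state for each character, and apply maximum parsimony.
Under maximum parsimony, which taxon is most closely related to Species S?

The outgroup has state '0' for every character, so '1' is the derived state throughout.
hollow quills (derived state '1') is shared by Species F and Species V — a synapomorphy uniting that clade.
chelicerae fused (derived state '1') is unique to Species B (autapomorphy; uninformative for grouping).
Only Species R and Species S show the derived state '1' for elongate rostrum, supporting them as a clade.
four-chambered heart (derived state '1') is shared by all ingroup taxa — unites the whole ingroup.
pollen tricolpate (derived state '1') is shared by Species F, Species R, Species S, and Species V — a synapomorphy uniting that clade.
setae branched: derived state '1' in Species B only — an autapomorphy, so it tells us nothing about relationships among taxa.
Most parsimonious ingroup topology: (((Species R,Species S),(Species F,Species V)),Species B).
Species S and Species R form a cherry on this tree, so they are sister taxa.

Species R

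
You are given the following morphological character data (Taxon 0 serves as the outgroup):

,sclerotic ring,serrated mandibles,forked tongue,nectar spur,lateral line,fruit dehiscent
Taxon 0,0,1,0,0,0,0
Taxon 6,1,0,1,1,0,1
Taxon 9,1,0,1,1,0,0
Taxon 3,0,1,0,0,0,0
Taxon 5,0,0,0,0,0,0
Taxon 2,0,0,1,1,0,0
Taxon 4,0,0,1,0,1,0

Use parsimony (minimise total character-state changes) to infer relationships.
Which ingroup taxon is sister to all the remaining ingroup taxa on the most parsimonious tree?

Character polarity is set by the outgroup: the derived state is whichever differs from the outgroup's state, so for serrated mandibles the derived state is '0', and for the remaining characters it is '1'.
sclerotic ring (derived state '1') is shared by Taxon 6 and Taxon 9 — a synapomorphy uniting that clade.
Only Taxon 2, Taxon 4, Taxon 5, Taxon 6, and Taxon 9 show the derived state '0' for serrated mandibles, supporting them as a clade.
forked tongue: derived state '1' in Taxon 2, Taxon 4, Taxon 6, and Taxon 9 only — synapomorphy for {Taxon 2, Taxon 4, Taxon 6, Taxon 9}.
nectar spur: derived state '1' in Taxon 2, Taxon 6, and Taxon 9 only — synapomorphy for {Taxon 2, Taxon 6, Taxon 9}.
lateral line: derived state '1' in Taxon 4 only — an autapomorphy, so it tells us nothing about relationships among taxa.
fruit dehiscent (derived state '1') is unique to Taxon 6 (autapomorphy; uninformative for grouping).
Most parsimonious ingroup topology: (((((Taxon 6,Taxon 9),Taxon 2),Taxon 4),Taxon 5),Taxon 3).
Taxon 3 is sister to the clade containing all other ingroup taxa, so it is the earliest-diverging (most basal) ingroup lineage.

Taxon 3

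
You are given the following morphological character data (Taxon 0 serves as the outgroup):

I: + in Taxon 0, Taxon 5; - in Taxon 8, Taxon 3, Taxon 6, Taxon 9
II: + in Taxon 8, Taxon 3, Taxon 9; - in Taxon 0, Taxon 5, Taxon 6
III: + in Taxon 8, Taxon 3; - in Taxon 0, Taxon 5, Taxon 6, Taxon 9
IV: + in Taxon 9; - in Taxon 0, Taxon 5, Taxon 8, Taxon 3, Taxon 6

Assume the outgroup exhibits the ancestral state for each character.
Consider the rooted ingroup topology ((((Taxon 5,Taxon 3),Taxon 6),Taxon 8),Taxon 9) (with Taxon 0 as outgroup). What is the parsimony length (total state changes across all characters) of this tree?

8

Map each character onto ((((Taxon 5,Taxon 3),Taxon 6),Taxon 8),Taxon 9) (rooted by Taxon 0) and count the minimum state changes it requires (Fitch parsimony):
I: 2; II: 3; III: 2; IV: 1.
Total tree length = 8.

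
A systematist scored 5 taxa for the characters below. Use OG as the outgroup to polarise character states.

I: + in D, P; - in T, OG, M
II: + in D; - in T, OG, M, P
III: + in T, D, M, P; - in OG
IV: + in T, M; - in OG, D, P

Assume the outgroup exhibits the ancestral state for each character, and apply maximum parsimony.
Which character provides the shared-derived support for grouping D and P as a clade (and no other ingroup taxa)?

I

The outgroup has state '-' for every character, so '+' is the derived state throughout.
I (derived state '+') is shared by D and P — a synapomorphy uniting that clade.
II: derived state '+' in D only — an autapomorphy, so it tells us nothing about relationships among taxa.
All ingroup taxa share the derived state '+' for III; it defines the ingroup but does not resolve relationships within it.
IV: derived state '+' in M and T only — synapomorphy for {M, T}.
Most parsimonious ingroup topology: ((T,M),(D,P)).
The clade {D, P} is supported by I: its derived state '+' occurs in exactly those taxa and in no other taxon (including the outgroup).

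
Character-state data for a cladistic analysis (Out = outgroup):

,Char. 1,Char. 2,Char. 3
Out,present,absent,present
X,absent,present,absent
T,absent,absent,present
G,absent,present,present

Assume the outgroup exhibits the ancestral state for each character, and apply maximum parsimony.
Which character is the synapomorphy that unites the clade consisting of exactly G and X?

Character polarity is set by the outgroup: the derived state is whichever differs from the outgroup's state, so for Char. 1, Char. 3 the derived state is 'absent', and for the remaining characters it is 'present'.
Char. 1 (derived state 'absent') is shared by all ingroup taxa — unites the whole ingroup.
Char. 2 (derived state 'present') is shared by G and X — a synapomorphy uniting that clade.
Char. 3 (derived state 'absent') is unique to X (autapomorphy; uninformative for grouping).
Most parsimonious ingroup topology: ((X,G),T).
The clade {G, X} is supported by Char. 2: its derived state 'present' occurs in exactly those taxa and in no other taxon (including the outgroup).

Char. 2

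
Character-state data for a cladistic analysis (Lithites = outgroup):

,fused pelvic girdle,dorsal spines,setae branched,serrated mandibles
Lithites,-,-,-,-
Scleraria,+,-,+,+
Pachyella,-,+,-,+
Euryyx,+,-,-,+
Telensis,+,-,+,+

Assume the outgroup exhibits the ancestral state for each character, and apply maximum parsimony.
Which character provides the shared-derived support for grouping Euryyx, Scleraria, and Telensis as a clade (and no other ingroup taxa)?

fused pelvic girdle

The outgroup has state '-' for every character, so '+' is the derived state throughout.
fused pelvic girdle (derived state '+') is shared by Euryyx, Scleraria, and Telensis — a synapomorphy uniting that clade.
dorsal spines: derived state '+' in Pachyella only — an autapomorphy, so it tells us nothing about relationships among taxa.
setae branched (derived state '+') is shared by Scleraria and Telensis — a synapomorphy uniting that clade.
All ingroup taxa share the derived state '+' for serrated mandibles; it defines the ingroup but does not resolve relationships within it.
Most parsimonious ingroup topology: (((Scleraria,Telensis),Euryyx),Pachyella).
The clade {Euryyx, Scleraria, Telensis} is supported by fused pelvic girdle: its derived state '+' occurs in exactly those taxa and in no other taxon (including the outgroup).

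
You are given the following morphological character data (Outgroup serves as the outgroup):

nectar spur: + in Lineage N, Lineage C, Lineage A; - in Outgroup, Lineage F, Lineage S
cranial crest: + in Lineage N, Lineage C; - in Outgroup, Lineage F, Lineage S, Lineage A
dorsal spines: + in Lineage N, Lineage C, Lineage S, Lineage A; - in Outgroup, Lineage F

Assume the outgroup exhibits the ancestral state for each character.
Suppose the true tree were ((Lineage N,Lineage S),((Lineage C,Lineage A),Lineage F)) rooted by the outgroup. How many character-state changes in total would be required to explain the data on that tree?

Map each character onto ((Lineage N,Lineage S),((Lineage C,Lineage A),Lineage F)) (rooted by Outgroup) and count the minimum state changes it requires (Fitch parsimony):
nectar spur: 2; cranial crest: 2; dorsal spines: 2.
Total tree length = 6.

6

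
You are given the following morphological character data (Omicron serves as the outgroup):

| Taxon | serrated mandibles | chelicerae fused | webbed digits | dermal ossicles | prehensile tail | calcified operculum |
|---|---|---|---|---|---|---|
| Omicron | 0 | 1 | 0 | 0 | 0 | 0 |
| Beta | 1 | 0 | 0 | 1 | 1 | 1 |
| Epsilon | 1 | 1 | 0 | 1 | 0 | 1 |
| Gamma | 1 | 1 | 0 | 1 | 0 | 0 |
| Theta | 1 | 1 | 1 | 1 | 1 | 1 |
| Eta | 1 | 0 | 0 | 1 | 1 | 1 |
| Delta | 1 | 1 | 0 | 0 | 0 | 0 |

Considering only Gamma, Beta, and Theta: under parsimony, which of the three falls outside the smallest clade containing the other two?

Character polarity is set by the outgroup: the derived state is whichever differs from the outgroup's state, so for chelicerae fused the derived state is '0', and for the remaining characters it is '1'.
All ingroup taxa share the derived state '1' for serrated mandibles; it defines the ingroup but does not resolve relationships within it.
Only Beta and Eta show the derived state '0' for chelicerae fused, supporting them as a clade.
webbed digits: derived state '1' in Theta only — an autapomorphy, so it tells us nothing about relationships among taxa.
dermal ossicles (derived state '1') is shared by Beta, Epsilon, Eta, Gamma, and Theta — a synapomorphy uniting that clade.
Only Beta, Eta, and Theta show the derived state '1' for prehensile tail, supporting them as a clade.
Only Beta, Epsilon, Eta, and Theta show the derived state '1' for calcified operculum, supporting them as a clade.
Most parsimonious ingroup topology: (((((Beta,Eta),Theta),Epsilon),Gamma),Delta).
Theta and Beta share a more recent common ancestor with each other than either does with Gamma, so Gamma is the least closely related of the three.

Gamma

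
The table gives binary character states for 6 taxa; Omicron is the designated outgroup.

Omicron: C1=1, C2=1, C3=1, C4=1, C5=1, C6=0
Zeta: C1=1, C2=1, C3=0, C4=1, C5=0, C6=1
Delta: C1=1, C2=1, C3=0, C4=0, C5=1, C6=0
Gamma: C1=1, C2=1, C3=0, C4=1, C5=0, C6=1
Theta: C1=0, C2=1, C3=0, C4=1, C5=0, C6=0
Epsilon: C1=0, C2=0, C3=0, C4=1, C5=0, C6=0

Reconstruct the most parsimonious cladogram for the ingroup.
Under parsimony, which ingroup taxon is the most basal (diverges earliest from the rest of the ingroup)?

Delta

Character polarity is set by the outgroup: the derived state is whichever differs from the outgroup's state, so for C1, C2, C3, C4, C5 the derived state is '0', and for the remaining characters it is '1'.
C1: derived state '0' in Epsilon and Theta only — synapomorphy for {Epsilon, Theta}.
C2: derived state '0' in Epsilon only — an autapomorphy, so it tells us nothing about relationships among taxa.
C3 (derived state '0') is shared by all ingroup taxa — unites the whole ingroup.
C4: derived state '0' in Delta only — an autapomorphy, so it tells us nothing about relationships among taxa.
C5: derived state '0' in Epsilon, Gamma, Theta, and Zeta only — synapomorphy for {Epsilon, Gamma, Theta, Zeta}.
Only Gamma and Zeta show the derived state '1' for C6, supporting them as a clade.
Most parsimonious ingroup topology: (((Zeta,Gamma),(Theta,Epsilon)),Delta).
Delta is sister to the clade containing all other ingroup taxa, so it is the earliest-diverging (most basal) ingroup lineage.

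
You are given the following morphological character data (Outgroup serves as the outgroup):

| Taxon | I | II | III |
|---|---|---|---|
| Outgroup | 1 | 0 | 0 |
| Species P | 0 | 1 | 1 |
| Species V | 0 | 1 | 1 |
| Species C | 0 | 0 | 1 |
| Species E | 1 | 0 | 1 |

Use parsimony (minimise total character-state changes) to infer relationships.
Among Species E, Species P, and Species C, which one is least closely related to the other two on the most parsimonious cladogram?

Character polarity is set by the outgroup: the derived state is whichever differs from the outgroup's state, so for I the derived state is '0', and for the remaining characters it is '1'.
I: derived state '0' in Species C, Species P, and Species V only — synapomorphy for {Species C, Species P, Species V}.
II (derived state '1') is shared by Species P and Species V — a synapomorphy uniting that clade.
All ingroup taxa share the derived state '1' for III; it defines the ingroup but does not resolve relationships within it.
Most parsimonious ingroup topology: (((Species P,Species V),Species C),Species E).
Species P and Species C share a more recent common ancestor with each other than either does with Species E, so Species E is the least closely related of the three.

Species E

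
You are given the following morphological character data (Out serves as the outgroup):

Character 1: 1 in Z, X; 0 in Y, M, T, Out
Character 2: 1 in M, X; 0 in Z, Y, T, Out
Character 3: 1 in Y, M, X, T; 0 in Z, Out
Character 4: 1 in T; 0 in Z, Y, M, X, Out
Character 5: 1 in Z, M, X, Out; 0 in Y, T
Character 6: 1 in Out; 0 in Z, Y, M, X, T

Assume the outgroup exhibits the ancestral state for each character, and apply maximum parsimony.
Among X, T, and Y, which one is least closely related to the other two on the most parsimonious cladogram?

X

Character polarity is set by the outgroup: the derived state is whichever differs from the outgroup's state, so for Character 5, Character 6 the derived state is '0', and for the remaining characters it is '1'.
Character 1 groups X and Z, which is incompatible with the clades supported by the remaining characters; treating it as convergent (homoplasy) costs fewer steps than any alternative tree.
Character 2: derived state '1' in M and X only — synapomorphy for {M, X}.
Only M, T, X, and Y show the derived state '1' for Character 3, supporting them as a clade.
Character 4 (derived state '1') is unique to T (autapomorphy; uninformative for grouping).
Only T and Y show the derived state '0' for Character 5, supporting them as a clade.
All ingroup taxa share the derived state '0' for Character 6; it defines the ingroup but does not resolve relationships within it.
Most parsimonious ingroup topology: (((X,M),(Y,T)),Z).
T and Y share a more recent common ancestor with each other than either does with X, so X is the least closely related of the three.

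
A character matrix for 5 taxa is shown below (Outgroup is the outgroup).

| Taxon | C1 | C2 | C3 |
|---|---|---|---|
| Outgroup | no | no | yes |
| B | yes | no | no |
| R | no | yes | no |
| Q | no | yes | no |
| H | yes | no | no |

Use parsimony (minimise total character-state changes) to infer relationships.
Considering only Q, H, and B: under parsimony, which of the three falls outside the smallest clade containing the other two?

Character polarity is set by the outgroup: the derived state is whichever differs from the outgroup's state, so for C3 the derived state is 'no', and for the remaining characters it is 'yes'.
Only B and H show the derived state 'yes' for C1, supporting them as a clade.
C2: derived state 'yes' in Q and R only — synapomorphy for {Q, R}.
All ingroup taxa share the derived state 'no' for C3; it defines the ingroup but does not resolve relationships within it.
Most parsimonious ingroup topology: ((B,H),(R,Q)).
H and B share a more recent common ancestor with each other than either does with Q, so Q is the least closely related of the three.

Q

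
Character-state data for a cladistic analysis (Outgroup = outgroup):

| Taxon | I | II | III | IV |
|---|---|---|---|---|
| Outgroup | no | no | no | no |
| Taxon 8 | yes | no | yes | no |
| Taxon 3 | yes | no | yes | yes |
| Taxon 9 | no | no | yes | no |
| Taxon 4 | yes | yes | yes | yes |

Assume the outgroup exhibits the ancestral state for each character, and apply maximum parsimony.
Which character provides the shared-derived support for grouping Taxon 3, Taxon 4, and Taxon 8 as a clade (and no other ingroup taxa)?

I

The outgroup has state 'no' for every character, so 'yes' is the derived state throughout.
Only Taxon 3, Taxon 4, and Taxon 8 show the derived state 'yes' for I, supporting them as a clade.
II: derived state 'yes' in Taxon 4 only — an autapomorphy, so it tells us nothing about relationships among taxa.
III (derived state 'yes') is shared by all ingroup taxa — unites the whole ingroup.
Only Taxon 3 and Taxon 4 show the derived state 'yes' for IV, supporting them as a clade.
Most parsimonious ingroup topology: ((Taxon 8,(Taxon 3,Taxon 4)),Taxon 9).
The clade {Taxon 3, Taxon 4, Taxon 8} is supported by I: its derived state 'yes' occurs in exactly those taxa and in no other taxon (including the outgroup).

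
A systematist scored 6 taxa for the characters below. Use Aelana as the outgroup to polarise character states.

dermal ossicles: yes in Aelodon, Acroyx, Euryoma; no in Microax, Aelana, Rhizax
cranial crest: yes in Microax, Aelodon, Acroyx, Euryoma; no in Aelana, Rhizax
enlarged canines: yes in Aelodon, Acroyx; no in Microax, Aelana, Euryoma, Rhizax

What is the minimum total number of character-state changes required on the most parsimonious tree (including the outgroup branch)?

The outgroup has state 'no' for every character, so 'yes' is the derived state throughout.
dermal ossicles (derived state 'yes') is shared by Acroyx, Aelodon, and Euryoma — a synapomorphy uniting that clade.
cranial crest: derived state 'yes' in Acroyx, Aelodon, Euryoma, and Microax only — synapomorphy for {Acroyx, Aelodon, Euryoma, Microax}.
enlarged canines: derived state 'yes' in Acroyx and Aelodon only — synapomorphy for {Acroyx, Aelodon}.
Most parsimonious ingroup topology: ((((Acroyx,Aelodon),Euryoma),Microax),Rhizax).
Changes per character on this tree: dermal ossicles: 1; cranial crest: 1; enlarged canines: 1.
Total = 3.

3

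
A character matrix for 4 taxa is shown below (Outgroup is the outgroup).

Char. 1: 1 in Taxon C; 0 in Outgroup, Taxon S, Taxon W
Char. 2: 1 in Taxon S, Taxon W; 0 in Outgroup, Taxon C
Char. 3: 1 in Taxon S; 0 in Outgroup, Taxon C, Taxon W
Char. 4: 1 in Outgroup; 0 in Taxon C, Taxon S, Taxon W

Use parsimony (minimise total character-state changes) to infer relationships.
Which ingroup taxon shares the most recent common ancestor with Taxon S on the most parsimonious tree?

Taxon W

Character polarity is set by the outgroup: the derived state is whichever differs from the outgroup's state, so for Char. 4 the derived state is '0', and for the remaining characters it is '1'.
Char. 1: derived state '1' in Taxon C only — an autapomorphy, so it tells us nothing about relationships among taxa.
Only Taxon S and Taxon W show the derived state '1' for Char. 2, supporting them as a clade.
Char. 3: derived state '1' in Taxon S only — an autapomorphy, so it tells us nothing about relationships among taxa.
All ingroup taxa share the derived state '0' for Char. 4; it defines the ingroup but does not resolve relationships within it.
Most parsimonious ingroup topology: (Taxon C,(Taxon S,Taxon W)).
Taxon S and Taxon W form a cherry on this tree, so they are sister taxa.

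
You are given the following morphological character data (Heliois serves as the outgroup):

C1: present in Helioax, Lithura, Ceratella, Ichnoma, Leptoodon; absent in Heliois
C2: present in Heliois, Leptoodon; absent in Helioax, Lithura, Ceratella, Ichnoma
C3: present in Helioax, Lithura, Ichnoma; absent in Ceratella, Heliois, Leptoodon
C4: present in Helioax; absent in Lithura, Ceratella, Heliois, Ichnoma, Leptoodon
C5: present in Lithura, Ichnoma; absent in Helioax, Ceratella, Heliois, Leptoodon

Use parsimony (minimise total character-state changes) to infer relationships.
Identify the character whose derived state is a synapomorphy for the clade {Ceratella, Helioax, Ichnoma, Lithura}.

C2

Character polarity is set by the outgroup: the derived state is whichever differs from the outgroup's state, so for C2 the derived state is 'absent', and for the remaining characters it is 'present'.
C1 (derived state 'present') is shared by all ingroup taxa — unites the whole ingroup.
Only Ceratella, Helioax, Ichnoma, and Lithura show the derived state 'absent' for C2, supporting them as a clade.
C3: derived state 'present' in Helioax, Ichnoma, and Lithura only — synapomorphy for {Helioax, Ichnoma, Lithura}.
C4: derived state 'present' in Helioax only — an autapomorphy, so it tells us nothing about relationships among taxa.
Only Ichnoma and Lithura show the derived state 'present' for C5, supporting them as a clade.
Most parsimonious ingroup topology: ((Ceratella,(Helioax,(Lithura,Ichnoma))),Leptoodon).
The clade {Ceratella, Helioax, Ichnoma, Lithura} is supported by C2: its derived state 'absent' occurs in exactly those taxa and in no other taxon (including the outgroup).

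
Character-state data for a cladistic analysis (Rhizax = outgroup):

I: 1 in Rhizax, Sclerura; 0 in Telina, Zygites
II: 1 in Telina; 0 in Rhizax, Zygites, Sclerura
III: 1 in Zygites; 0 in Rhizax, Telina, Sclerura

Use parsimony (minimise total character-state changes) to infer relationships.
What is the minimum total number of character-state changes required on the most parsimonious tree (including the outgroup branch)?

3

Character polarity is set by the outgroup: the derived state is whichever differs from the outgroup's state, so for I the derived state is '0', and for the remaining characters it is '1'.
I (derived state '0') is shared by Telina and Zygites — a synapomorphy uniting that clade.
II: derived state '1' in Telina only — an autapomorphy, so it tells us nothing about relationships among taxa.
III: derived state '1' in Zygites only — an autapomorphy, so it tells us nothing about relationships among taxa.
Most parsimonious ingroup topology: ((Telina,Zygites),Sclerura).
Changes per character on this tree: I: 1; II: 1; III: 1.
Total = 3.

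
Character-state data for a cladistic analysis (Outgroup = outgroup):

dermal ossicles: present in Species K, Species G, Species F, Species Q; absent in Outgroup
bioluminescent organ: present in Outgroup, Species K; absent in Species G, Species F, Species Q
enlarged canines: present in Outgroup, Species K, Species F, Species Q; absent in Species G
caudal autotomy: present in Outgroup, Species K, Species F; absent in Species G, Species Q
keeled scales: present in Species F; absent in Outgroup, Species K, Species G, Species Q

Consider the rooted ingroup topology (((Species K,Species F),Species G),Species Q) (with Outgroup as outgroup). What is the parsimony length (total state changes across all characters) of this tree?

7

Map each character onto (((Species K,Species F),Species G),Species Q) (rooted by Outgroup) and count the minimum state changes it requires (Fitch parsimony):
dermal ossicles: 1; bioluminescent organ: 2; enlarged canines: 1; caudal autotomy: 2; keeled scales: 1.
Total tree length = 7.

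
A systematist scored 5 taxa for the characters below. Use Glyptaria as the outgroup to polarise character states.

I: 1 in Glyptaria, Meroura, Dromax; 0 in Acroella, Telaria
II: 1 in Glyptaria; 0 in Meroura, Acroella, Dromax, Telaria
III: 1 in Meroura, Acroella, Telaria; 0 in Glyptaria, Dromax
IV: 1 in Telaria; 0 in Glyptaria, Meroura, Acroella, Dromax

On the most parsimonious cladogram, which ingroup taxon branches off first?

Dromax

Character polarity is set by the outgroup: the derived state is whichever differs from the outgroup's state, so for I, II the derived state is '0', and for the remaining characters it is '1'.
I: derived state '0' in Acroella and Telaria only — synapomorphy for {Acroella, Telaria}.
All ingroup taxa share the derived state '0' for II; it defines the ingroup but does not resolve relationships within it.
III (derived state '1') is shared by Acroella, Meroura, and Telaria — a synapomorphy uniting that clade.
IV (derived state '1') is unique to Telaria (autapomorphy; uninformative for grouping).
Most parsimonious ingroup topology: ((Meroura,(Acroella,Telaria)),Dromax).
Dromax is sister to the clade containing all other ingroup taxa, so it is the earliest-diverging (most basal) ingroup lineage.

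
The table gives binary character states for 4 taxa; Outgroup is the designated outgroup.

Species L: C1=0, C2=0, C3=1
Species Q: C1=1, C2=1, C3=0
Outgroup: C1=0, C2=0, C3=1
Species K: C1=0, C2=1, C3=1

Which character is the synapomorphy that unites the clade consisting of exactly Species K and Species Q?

Character polarity is set by the outgroup: the derived state is whichever differs from the outgroup's state, so for C3 the derived state is '0', and for the remaining characters it is '1'.
C1: derived state '1' in Species Q only — an autapomorphy, so it tells us nothing about relationships among taxa.
C2 (derived state '1') is shared by Species K and Species Q — a synapomorphy uniting that clade.
C3 (derived state '0') is unique to Species Q (autapomorphy; uninformative for grouping).
Most parsimonious ingroup topology: (Species L,(Species K,Species Q)).
The clade {Species K, Species Q} is supported by C2: its derived state '1' occurs in exactly those taxa and in no other taxon (including the outgroup).

C2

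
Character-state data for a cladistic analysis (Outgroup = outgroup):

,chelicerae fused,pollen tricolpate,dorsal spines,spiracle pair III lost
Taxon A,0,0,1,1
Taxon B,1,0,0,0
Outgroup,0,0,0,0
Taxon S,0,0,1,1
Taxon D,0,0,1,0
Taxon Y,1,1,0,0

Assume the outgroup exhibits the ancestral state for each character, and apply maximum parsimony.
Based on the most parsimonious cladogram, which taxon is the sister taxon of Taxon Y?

The outgroup has state '0' for every character, so '1' is the derived state throughout.
Only Taxon B and Taxon Y show the derived state '1' for chelicerae fused, supporting them as a clade.
pollen tricolpate (derived state '1') is unique to Taxon Y (autapomorphy; uninformative for grouping).
Only Taxon A, Taxon D, and Taxon S show the derived state '1' for dorsal spines, supporting them as a clade.
spiracle pair III lost: derived state '1' in Taxon A and Taxon S only — synapomorphy for {Taxon A, Taxon S}.
Most parsimonious ingroup topology: ((Taxon Y,Taxon B),((Taxon S,Taxon A),Taxon D)).
Taxon Y and Taxon B form a cherry on this tree, so they are sister taxa.

Taxon B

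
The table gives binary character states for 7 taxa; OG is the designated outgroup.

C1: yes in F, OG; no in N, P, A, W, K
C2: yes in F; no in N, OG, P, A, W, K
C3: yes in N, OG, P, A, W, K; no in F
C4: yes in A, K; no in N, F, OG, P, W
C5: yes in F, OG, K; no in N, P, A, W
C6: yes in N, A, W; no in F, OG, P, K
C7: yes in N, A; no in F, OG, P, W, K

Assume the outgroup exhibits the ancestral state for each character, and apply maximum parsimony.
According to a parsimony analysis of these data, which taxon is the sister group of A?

Character polarity is set by the outgroup: the derived state is whichever differs from the outgroup's state, so for C1, C3, C5 the derived state is 'no', and for the remaining characters it is 'yes'.
Only A, K, N, P, and W show the derived state 'no' for C1, supporting them as a clade.
C2 (derived state 'yes') is unique to F (autapomorphy; uninformative for grouping).
C3: derived state 'no' in F only — an autapomorphy, so it tells us nothing about relationships among taxa.
C4 groups A and K, which is incompatible with the clades supported by the remaining characters; treating it as convergent (homoplasy) costs fewer steps than any alternative tree.
C5 (derived state 'no') is shared by A, N, P, and W — a synapomorphy uniting that clade.
C6 (derived state 'yes') is shared by A, N, and W — a synapomorphy uniting that clade.
Only A and N show the derived state 'yes' for C7, supporting them as a clade.
Most parsimonious ingroup topology: (((P,((A,N),W)),K),F).
A and N form a cherry on this tree, so they are sister taxa.

N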